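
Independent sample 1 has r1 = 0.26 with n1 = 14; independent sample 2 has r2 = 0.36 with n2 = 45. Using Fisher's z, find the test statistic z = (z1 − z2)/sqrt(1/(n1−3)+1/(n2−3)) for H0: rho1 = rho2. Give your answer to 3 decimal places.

-0.327

Fisher z-transforms: z1 = atanh(0.26) = 0.266108, z2 = atanh(0.36) = 0.376886; difference d = -0.110778
Var(d) = 1/11 + 1/42 = 0.0909091 + 0.0238095 = 0.1147186
z = d/√Var(d) = -0.110778 / √0.1147186 = -0.110778 / 0.338701 = -0.327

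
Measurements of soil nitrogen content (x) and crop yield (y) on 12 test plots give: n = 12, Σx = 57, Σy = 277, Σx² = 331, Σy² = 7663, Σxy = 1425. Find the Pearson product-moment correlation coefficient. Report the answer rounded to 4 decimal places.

S_xy = nΣxy − ΣxΣy = 12·1425 − 57·277 = 17100 − 15789 = 1311
S_xx = nΣx² − (Σx)² = 12·331 − 57² = 3972 − 3249 = 723
S_yy = nΣy² − (Σy)² = 12·7663 − 277² = 91956 − 76729 = 15227
r = S_xy / √(S_xx·S_yy) = 1311 / √(723·15227) = 1311 / √11009121 = 1311 / 3317.9995 = 0.3951

0.3951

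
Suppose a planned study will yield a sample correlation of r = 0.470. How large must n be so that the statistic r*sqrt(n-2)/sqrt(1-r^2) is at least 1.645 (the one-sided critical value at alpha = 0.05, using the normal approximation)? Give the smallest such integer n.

12

r√(n−2)/√(1−r²) ≥ 1.645  ⇔  n−2 ≥ (1.645)²·(1−r²)/r²
(1−r²)/r² = (1−0.220900)/0.220900 = 3.5269
n ≥ 2 + 2.706025·3.5269 = 2 + 9.5439 = 11.5439
⌈11.5439⌉ = 12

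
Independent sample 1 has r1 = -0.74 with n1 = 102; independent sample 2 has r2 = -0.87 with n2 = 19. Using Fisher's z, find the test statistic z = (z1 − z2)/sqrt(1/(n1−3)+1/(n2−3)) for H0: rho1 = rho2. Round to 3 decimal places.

1.420

z1 = atanh(-0.74) = -0.950479,  z2 = atanh(-0.87) = -1.333080
SE = √(1/(n1−3) + 1/(n2−3)) = √(1/99 + 1/16) = √(0.0101010 + 0.0625000) = √0.0726010 = 0.269446
z = (z1 − z2)/SE = (-0.950479 − (-1.333080)) / 0.269446 = 0.382601 / 0.269446 = 1.420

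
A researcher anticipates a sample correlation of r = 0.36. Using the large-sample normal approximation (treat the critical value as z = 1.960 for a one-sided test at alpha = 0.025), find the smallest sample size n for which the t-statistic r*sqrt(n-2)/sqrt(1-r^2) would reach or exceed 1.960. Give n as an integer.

r√(n−2)/√(1−r²) ≥ 1.960  ⇔  n−2 ≥ (1.960)²·(1−r²)/r²
(1−r²)/r² = (1−0.1296)/0.1296 = 6.7160
n ≥ 2 + 3.8416·6.7160 = 2 + 25.8002 = 27.8002
⌈27.8002⌉ = 28

28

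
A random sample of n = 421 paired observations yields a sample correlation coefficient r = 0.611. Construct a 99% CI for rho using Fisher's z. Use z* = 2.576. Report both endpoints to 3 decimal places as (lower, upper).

(0.526, 0.684)

Fisher z: z_r = atanh(r) = ½·ln((1+0.611)/(1−0.611)) = 0.710516
SE(z) = 1/√(n−3) = 1/√418 = 0.048912
99% ⇒ z* = 2.576; margin = 2.576·0.048912 = 0.125997
CI on z-scale: (0.584519, 0.836513)
Back-transform: tanh(0.584519) = 0.525942, tanh(0.836513) = 0.683958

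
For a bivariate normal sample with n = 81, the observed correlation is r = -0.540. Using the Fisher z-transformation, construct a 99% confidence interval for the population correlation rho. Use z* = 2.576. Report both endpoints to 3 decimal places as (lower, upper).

(-0.714, -0.303)

Fisher z: z_r = atanh(r) = ½·ln((1+(-0.540))/(1−(-0.540))) = -0.604156
SE(z) = 1/√(n−3) = 1/√78 = 0.113228
99% ⇒ z* = 2.576; margin = 2.576·0.113228 = 0.291675
CI on z-scale: (-0.895831, -0.312481)
Back-transform: tanh(-0.895831) = -0.714262, tanh(-0.312481) = -0.302692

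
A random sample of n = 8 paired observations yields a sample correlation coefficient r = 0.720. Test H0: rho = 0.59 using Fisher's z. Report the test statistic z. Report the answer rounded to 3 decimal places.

0.514

Fisher z: atanh(0.720) = 0.907645, atanh(0.59) = 0.677666
z = (z_r − z_0)·√(n−3) = (0.907645 − 0.677666)·√5 = 0.229979 · 2.236068 = 0.514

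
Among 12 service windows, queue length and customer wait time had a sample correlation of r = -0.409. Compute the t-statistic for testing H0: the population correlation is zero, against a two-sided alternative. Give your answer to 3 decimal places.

-1.417

1 − r² = 1 − 0.167281 = 0.832719;  √(1−r²) = 0.912534
√(n−2) = √10 = 3.162278
t = r·√(n−2)/√(1−r²) = -0.409 · 3.162278 / 0.912534 = -1.417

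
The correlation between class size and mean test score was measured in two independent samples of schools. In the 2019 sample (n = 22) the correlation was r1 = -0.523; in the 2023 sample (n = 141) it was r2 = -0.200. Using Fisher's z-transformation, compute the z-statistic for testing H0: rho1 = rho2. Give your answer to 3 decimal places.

-1.544

z1 = atanh(-0.523) = -0.580460,  z2 = atanh(-0.200) = -0.202733
SE = √(1/(n1−3) + 1/(n2−3)) = √(1/19 + 1/138) = √(0.0526316 + 0.0072464) = √0.0598780 = 0.244700
z = (z1 − z2)/SE = (-0.580460 − (-0.202733)) / 0.244700 = -0.377727 / 0.244700 = -1.544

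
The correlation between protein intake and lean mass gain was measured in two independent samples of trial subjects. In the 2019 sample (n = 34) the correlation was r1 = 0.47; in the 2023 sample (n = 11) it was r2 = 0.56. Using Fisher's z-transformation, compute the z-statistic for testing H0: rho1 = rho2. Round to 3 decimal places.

-0.310

z1 = atanh(0.47) = 0.510070,  z2 = atanh(0.56) = 0.632833
SE = √(1/(n1−3) + 1/(n2−3)) = √(1/31 + 1/8) = √(0.0322581 + 0.1250000) = √0.1572581 = 0.396558
z = (z1 − z2)/SE = (0.510070 − 0.632833) / 0.396558 = -0.122763 / 0.396558 = -0.310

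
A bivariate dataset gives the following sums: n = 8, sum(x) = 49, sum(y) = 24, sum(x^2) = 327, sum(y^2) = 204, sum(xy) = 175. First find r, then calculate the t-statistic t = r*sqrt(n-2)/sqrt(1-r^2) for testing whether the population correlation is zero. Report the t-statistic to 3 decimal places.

Numerator: nΣxy − (Σx)(Σy) = 8·175 − (49)(24) = 224
Denominator: √[(nΣx²−(Σx)²)(nΣy²−(Σy)²)]
  nΣx²−(Σx)² = 8·327 − 2401 = 215;  nΣy²−(Σy)² = 8·204 − 576 = 1056
  √(215·1056) = √227040 = 476.4871
r = 224 / 476.4871 = 0.4701
t = r·√(n−2)/√(1−r²) = 0.4701·√6 / √(1−0.220994) = 1.151505 / 0.882613 = 1.305

1.305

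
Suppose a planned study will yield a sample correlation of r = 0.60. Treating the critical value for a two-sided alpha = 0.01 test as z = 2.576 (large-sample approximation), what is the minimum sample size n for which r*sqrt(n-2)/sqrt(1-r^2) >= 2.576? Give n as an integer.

14

r√(n−2)/√(1−r²) ≥ 2.576  ⇔  n−2 ≥ (2.576)²·(1−r²)/r²
(1−r²)/r² = (1−0.3600)/0.3600 = 1.7778
n ≥ 2 + 6.635776·1.7778 = 2 + 11.7971 = 13.7971
⌈13.7971⌉ = 14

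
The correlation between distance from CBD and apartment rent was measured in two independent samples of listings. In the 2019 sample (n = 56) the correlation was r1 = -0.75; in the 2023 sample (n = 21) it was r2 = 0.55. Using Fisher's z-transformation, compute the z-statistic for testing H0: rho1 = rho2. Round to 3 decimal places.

z1 = atanh(-0.75) = -0.972955,  z2 = atanh(0.55) = 0.618381
SE = √(1/(n1−3) + 1/(n2−3)) = √(1/53 + 1/18) = √(0.0188679 + 0.0555556) = √0.0744235 = 0.272807
z = (z1 − z2)/SE = (-0.972955 − 0.618381) / 0.272807 = -1.591336 / 0.272807 = -5.833

-5.833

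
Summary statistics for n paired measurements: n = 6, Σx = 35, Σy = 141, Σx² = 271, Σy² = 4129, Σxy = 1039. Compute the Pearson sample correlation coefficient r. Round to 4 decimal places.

0.9274

S_xy = nΣxy − ΣxΣy = 6·1039 − 35·141 = 6234 − 4935 = 1299
S_xx = nΣx² − (Σx)² = 6·271 − 35² = 1626 − 1225 = 401
S_yy = nΣy² − (Σy)² = 6·4129 − 141² = 24774 − 19881 = 4893
r = S_xy / √(S_xx·S_yy) = 1299 / √(401·4893) = 1299 / √1962093 = 1299 / 1400.7473 = 0.9274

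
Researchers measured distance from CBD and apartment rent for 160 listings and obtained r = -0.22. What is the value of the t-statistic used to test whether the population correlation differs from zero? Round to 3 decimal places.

-2.835

1 − r² = 1 − 0.0484 = 0.9516;  √(1−r²) = 0.975500
√(n−2) = √158 = 12.569805
t = r·√(n−2)/√(1−r²) = -0.22 · 12.569805 / 0.975500 = -2.835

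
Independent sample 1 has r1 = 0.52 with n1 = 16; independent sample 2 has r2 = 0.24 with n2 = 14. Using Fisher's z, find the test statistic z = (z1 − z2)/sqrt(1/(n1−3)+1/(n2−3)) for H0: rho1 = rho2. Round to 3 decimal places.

z1 = atanh(0.52) = 0.576340,  z2 = atanh(0.24) = 0.244774
SE = √(1/(n1−3) + 1/(n2−3)) = √(1/13 + 1/11) = √(0.0769231 + 0.0909091) = √0.1678322 = 0.409673
z = (z1 − z2)/SE = (0.576340 − 0.244774) / 0.409673 = 0.331566 / 0.409673 = 0.809

0.809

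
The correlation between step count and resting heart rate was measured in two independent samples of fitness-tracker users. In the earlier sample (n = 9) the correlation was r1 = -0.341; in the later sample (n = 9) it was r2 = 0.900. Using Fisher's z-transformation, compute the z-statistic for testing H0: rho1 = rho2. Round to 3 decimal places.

z1 = atanh(-0.341) = -0.355224,  z2 = atanh(0.900) = 1.472219
SE = √(1/(n1−3) + 1/(n2−3)) = √(1/6 + 1/6) = √(0.1666667 + 0.1666667) = √0.3333334 = 0.577350
z = (z1 − z2)/SE = (-0.355224 − 1.472219) / 0.577350 = -1.827443 / 0.577350 = -3.165

-3.165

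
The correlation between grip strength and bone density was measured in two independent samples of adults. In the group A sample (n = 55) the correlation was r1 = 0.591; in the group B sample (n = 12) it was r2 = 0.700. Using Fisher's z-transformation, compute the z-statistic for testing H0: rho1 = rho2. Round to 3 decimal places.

Fisher z-transforms: z1 = atanh(0.591) = 0.679201, z2 = atanh(0.700) = 0.867301; difference d = -0.188100
Var(d) = 1/52 + 1/9 = 0.0192308 + 0.1111111 = 0.1303419
z = d/√Var(d) = -0.188100 / √0.1303419 = -0.188100 / 0.361029 = -0.521

-0.521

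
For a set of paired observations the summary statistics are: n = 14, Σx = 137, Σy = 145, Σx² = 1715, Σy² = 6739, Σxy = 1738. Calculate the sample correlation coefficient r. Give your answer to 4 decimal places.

0.2279

Numerator: nΣxy − (Σx)(Σy) = 14·1738 − (137)(145) = 4467
Denominator: √[(nΣx²−(Σx)²)(nΣy²−(Σy)²)]
  nΣx²−(Σx)² = 14·1715 − 18769 = 5241;  nΣy²−(Σy)² = 14·6739 − 21025 = 73321
  √(5241·73321) = √384275361 = 19602.9427
r = 4467 / 19602.9427 = 0.2279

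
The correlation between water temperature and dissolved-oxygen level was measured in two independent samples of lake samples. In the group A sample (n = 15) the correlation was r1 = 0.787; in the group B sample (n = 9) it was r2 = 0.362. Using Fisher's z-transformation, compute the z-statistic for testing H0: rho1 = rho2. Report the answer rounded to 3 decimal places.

1.369

Fisher z-transforms: z1 = atanh(0.787) = 1.063501, z2 = atanh(0.362) = 0.379186; difference d = 0.684315
Var(d) = 1/12 + 1/6 = 0.0833333 + 0.1666667 = 0.2500000
z = d/√Var(d) = 0.684315 / √0.2500000 = 0.684315 / 0.500000 = 1.369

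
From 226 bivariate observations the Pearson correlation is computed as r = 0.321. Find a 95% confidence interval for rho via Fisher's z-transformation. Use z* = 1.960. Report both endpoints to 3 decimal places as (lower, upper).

z_r = atanh(0.321) = 0.332762;  SE = 1/√(n−3) = 1/√223 = 0.066965
z-limits: 0.332762 ± 1.960·0.066965 = 0.332762 ± 0.131251 = [0.201511, 0.464013]
ρ-limits: (tanh 0.201511, tanh 0.464013) = (0.199, 0.433)

(0.199, 0.433)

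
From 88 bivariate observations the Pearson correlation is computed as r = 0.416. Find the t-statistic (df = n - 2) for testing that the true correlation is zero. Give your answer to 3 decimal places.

t = r·√(n−2) / √(1−r²) with r = 0.416, n = 88
  = 0.416·√86 / √(1 − 0.173056)
  = 0.416·9.273618 / 0.909365
  = 3.857825 / 0.909365 = 4.242

4.242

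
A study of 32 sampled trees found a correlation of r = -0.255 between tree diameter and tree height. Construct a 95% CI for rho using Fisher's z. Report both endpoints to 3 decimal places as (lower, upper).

Fisher z: z_r = atanh(r) = ½·ln((1+(-0.255))/(1−(-0.255))) = -0.260753
SE(z) = 1/√(n−3) = 1/√29 = 0.185695
95% ⇒ z* = 1.960; margin = 1.960·0.185695 = 0.363962
CI on z-scale: (-0.624715, 0.103209)
Back-transform: tanh(-0.624715) = -0.554402, tanh(0.103209) = 0.102844

(-0.554, 0.103)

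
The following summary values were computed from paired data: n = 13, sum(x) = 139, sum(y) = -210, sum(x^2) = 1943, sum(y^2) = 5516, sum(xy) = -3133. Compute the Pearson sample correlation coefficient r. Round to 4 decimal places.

S_xy = nΣxy − ΣxΣy = 13·(-3133) − 139·(-210) = -40729 − (-29190) = -11539
S_xx = nΣx² − (Σx)² = 13·1943 − 139² = 25259 − 19321 = 5938
S_yy = nΣy² − (Σy)² = 13·5516 − (-210)² = 71708 − 44100 = 27608
r = S_xy / √(S_xx·S_yy) = -11539 / √(5938·27608) = -11539 / √163936304 = -11539 / 12803.7613 = -0.9012

-0.9012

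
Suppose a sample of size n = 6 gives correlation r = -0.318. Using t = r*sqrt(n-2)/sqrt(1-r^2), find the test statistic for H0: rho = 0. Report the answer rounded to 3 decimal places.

1 − r² = 1 − 0.101124 = 0.898876;  √(1−r²) = 0.948091
√(n−2) = √4 = 2.000000
t = r·√(n−2)/√(1−r²) = -0.318 · 2.000000 / 0.948091 = -0.671

-0.671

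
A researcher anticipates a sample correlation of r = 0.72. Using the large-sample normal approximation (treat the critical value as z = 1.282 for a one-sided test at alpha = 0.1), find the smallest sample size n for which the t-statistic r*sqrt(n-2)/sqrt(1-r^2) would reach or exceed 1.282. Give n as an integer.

Need r·√(n−2)/√(1−r²) ≥ 1.282
√(n−2) ≥ 1.282·√(1−0.5184) / 0.72 = 1.282·0.693974 / 0.72 = 1.2357
n−2 ≥ 1.5270  ⇒  n ≥ 3.5270
Smallest integer n = 4

4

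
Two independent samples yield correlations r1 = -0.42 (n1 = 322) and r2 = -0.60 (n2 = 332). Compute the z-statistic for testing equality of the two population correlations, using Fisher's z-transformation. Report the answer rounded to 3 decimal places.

Fisher z-transforms: z1 = atanh(-0.42) = -0.447692, z2 = atanh(-0.60) = -0.693147; difference d = 0.245455
Var(d) = 1/319 + 1/329 = 0.0031348 + 0.0030395 = 0.0061743
z = d/√Var(d) = 0.245455 / √0.0061743 = 0.245455 / 0.078577 = 3.124

3.124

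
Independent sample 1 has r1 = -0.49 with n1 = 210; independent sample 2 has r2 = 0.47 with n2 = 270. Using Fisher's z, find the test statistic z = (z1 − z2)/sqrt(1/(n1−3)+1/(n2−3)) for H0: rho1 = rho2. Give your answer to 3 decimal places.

Fisher z-transforms: z1 = atanh(-0.49) = -0.536060, z2 = atanh(0.47) = 0.510070; difference d = -1.046130
Var(d) = 1/207 + 1/267 = 0.0048309 + 0.0037453 = 0.0085762
z = d/√Var(d) = -1.046130 / √0.0085762 = -1.046130 / 0.092608 = -11.296

-11.296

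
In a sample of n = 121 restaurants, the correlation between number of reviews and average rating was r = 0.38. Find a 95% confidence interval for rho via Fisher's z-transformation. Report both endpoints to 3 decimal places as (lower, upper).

z_r = atanh(0.38) = 0.400060;  SE = 1/√(n−3) = 1/√118 = 0.092057
z-limits: 0.400060 ± 1.960·0.092057 = 0.400060 ± 0.180432 = [0.219628, 0.580492]
ρ-limits: (tanh 0.219628, tanh 0.580492) = (0.216, 0.523)

(0.216, 0.523)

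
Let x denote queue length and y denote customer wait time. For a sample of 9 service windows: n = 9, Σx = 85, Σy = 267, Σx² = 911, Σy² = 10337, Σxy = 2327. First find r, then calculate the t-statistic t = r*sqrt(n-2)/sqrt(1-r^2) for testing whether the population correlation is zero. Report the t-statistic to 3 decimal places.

-1.089

Numerator: nΣxy − (Σx)(Σy) = 9·2327 − (85)(267) = -1752
Denominator: √[(nΣx²−(Σx)²)(nΣy²−(Σy)²)]
  nΣx²−(Σx)² = 9·911 − 7225 = 974;  nΣy²−(Σy)² = 9·10337 − 71289 = 21744
  √(974·21744) = √21178656 = 4602.0274
r = -1752 / 4602.0274 = -0.3807
t = r·√(n−2)/√(1−r²) = -0.3807·√7 / √(1−0.144932) = -1.007238 / 0.924699 = -1.089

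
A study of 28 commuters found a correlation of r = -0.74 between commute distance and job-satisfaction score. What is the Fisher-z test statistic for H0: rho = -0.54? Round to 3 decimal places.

-1.732

z_r = atanh(-0.74) = -0.950479,  z_0 = atanh(-0.54) = -0.604156
SE = 1/√(n−3) = 1/√25 = 0.200000
z = (z_r − z_0)/SE = (-0.950479 − (-0.604156)) / 0.200000 = -0.346323 / 0.200000 = -1.732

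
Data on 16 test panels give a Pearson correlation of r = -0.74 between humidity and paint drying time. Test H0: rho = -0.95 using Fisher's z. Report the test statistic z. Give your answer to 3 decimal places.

3.178

z_r = atanh(-0.74) = -0.950479,  z_0 = atanh(-0.95) = -1.831781
SE = 1/√(n−3) = 1/√13 = 0.277350
z = (z_r − z_0)/SE = (-0.950479 − (-1.831781)) / 0.277350 = 0.881302 / 0.277350 = 3.178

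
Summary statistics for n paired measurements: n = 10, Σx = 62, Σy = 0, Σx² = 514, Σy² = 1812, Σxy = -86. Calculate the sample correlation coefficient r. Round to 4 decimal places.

Numerator: nΣxy − (Σx)(Σy) = 10·(-86) − (62)(0) = -860
Denominator: √[(nΣx²−(Σx)²)(nΣy²−(Σy)²)]
  nΣx²−(Σx)² = 10·514 − 3844 = 1296;  nΣy²−(Σy)² = 10·1812 − 0 = 18120
  √(1296·18120) = √23483520 = 4845.9798
r = -860 / 4845.9798 = -0.1775

-0.1775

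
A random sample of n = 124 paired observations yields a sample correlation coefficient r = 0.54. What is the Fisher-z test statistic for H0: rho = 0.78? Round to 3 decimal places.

Fisher z: atanh(0.54) = 0.604156, atanh(0.78) = 1.045371
z = (z_r − z_0)·√(n−3) = (0.604156 − 1.045371)·√121 = -0.441215 · 11.000000 = -4.853

-4.853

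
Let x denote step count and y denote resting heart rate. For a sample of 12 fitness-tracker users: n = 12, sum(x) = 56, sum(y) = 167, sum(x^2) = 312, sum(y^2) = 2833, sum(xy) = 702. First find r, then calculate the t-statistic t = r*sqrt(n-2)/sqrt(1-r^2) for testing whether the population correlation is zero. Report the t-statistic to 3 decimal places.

S_xy = nΣxy − ΣxΣy = 12·702 − 56·167 = 8424 − 9352 = -928
S_xx = nΣx² − (Σx)² = 12·312 − 56² = 3744 − 3136 = 608
S_yy = nΣy² − (Σy)² = 12·2833 − 167² = 33996 − 27889 = 6107
r = S_xy / √(S_xx·S_yy) = -928 / √(608·6107) = -928 / √3713056 = -928 / 1926.9292 = -0.4816
t = r·√(n−2)/√(1−r²) = -0.4816·√10 / √(1−0.231939) = -1.522953 / 0.876391 = -1.738

-1.738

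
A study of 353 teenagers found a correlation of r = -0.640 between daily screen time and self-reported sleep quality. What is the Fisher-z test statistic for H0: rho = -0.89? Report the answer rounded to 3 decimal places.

Fisher z: atanh(-0.640) = -0.758174, atanh(-0.89) = -1.421926
z = (z_r − z_0)·√(n−3) = (-0.758174 − (-1.421926))·√350 = 0.663752 · 18.708287 = 12.418

12.418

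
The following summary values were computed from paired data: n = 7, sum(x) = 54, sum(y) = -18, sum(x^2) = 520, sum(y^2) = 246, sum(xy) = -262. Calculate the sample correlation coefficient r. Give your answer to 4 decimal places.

-0.8568

Numerator: nΣxy − (Σx)(Σy) = 7·(-262) − (54)(-18) = -862
Denominator: √[(nΣx²−(Σx)²)(nΣy²−(Σy)²)]
  nΣx²−(Σx)² = 7·520 − 2916 = 724;  nΣy²−(Σy)² = 7·246 − 324 = 1398
  √(724·1398) = √1012152 = 1006.0577
r = -862 / 1006.0577 = -0.8568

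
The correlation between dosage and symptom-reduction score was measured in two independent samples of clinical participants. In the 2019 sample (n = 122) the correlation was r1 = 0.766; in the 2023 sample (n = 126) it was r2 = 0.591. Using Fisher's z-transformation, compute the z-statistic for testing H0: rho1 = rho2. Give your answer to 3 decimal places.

2.577

Fisher z-transforms: z1 = atanh(0.766) = 1.010576, z2 = atanh(0.591) = 0.679201; difference d = 0.331375
Var(d) = 1/119 + 1/123 = 0.0084034 + 0.0081301 = 0.0165335
z = d/√Var(d) = 0.331375 / √0.0165335 = 0.331375 / 0.128583 = 2.577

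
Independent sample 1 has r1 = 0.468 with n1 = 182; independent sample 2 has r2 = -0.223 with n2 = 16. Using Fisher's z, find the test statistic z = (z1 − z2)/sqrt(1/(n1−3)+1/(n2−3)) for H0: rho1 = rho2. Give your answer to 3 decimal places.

2.556

Fisher z-transforms: z1 = atanh(0.468) = 0.507506, z2 = atanh(-0.223) = -0.226811; difference d = 0.734317
Var(d) = 1/179 + 1/13 = 0.0055866 + 0.0769231 = 0.0825097
z = d/√Var(d) = 0.734317 / √0.0825097 = 0.734317 / 0.287245 = 2.556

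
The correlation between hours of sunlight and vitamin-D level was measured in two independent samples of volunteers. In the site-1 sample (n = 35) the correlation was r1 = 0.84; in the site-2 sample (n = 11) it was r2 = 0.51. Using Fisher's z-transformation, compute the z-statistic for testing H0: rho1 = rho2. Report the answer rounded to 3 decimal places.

1.666

z1 = atanh(0.84) = 1.221174,  z2 = atanh(0.51) = 0.562730
SE = √(1/(n1−3) + 1/(n2−3)) = √(1/32 + 1/8) = √(0.0312500 + 0.1250000) = √0.1562500 = 0.395285
z = (z1 − z2)/SE = (1.221174 − 0.562730) / 0.395285 = 0.658444 / 0.395285 = 1.666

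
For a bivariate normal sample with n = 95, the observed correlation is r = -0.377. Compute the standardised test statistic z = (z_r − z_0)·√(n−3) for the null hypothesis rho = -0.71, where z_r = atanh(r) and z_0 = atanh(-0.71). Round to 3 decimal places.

4.706

Fisher z: atanh(-0.377) = -0.396558, atanh(-0.71) = -0.887184
z = (z_r − z_0)·√(n−3) = (-0.396558 − (-0.887184))·√92 = 0.490626 · 9.591663 = 4.706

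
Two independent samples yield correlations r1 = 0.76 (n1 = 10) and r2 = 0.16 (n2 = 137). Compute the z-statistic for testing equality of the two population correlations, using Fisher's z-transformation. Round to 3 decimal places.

z1 = atanh(0.76) = 0.996215,  z2 = atanh(0.16) = 0.161387
SE = √(1/(n1−3) + 1/(n2−3)) = √(1/7 + 1/134) = √(0.1428571 + 0.0074627) = √0.1503198 = 0.387711
z = (z1 − z2)/SE = (0.996215 − 0.161387) / 0.387711 = 0.834828 / 0.387711 = 2.153

2.153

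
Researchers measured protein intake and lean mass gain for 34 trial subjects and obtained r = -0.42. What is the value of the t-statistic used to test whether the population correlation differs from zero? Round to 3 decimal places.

-2.618

1 − r² = 1 − 0.1764 = 0.8236;  √(1−r²) = 0.907524
√(n−2) = √32 = 5.656854
t = r·√(n−2)/√(1−r²) = -0.42 · 5.656854 / 0.907524 = -2.618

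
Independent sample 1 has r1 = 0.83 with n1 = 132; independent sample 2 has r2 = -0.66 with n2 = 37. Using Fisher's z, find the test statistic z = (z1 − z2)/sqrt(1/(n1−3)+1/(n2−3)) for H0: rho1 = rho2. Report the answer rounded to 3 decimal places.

z1 = atanh(0.83) = 1.188136,  z2 = atanh(-0.66) = -0.792814
SE = √(1/(n1−3) + 1/(n2−3)) = √(1/129 + 1/34) = √(0.0077519 + 0.0294118) = √0.0371637 = 0.192779
z = (z1 − z2)/SE = (1.188136 − (-0.792814)) / 0.192779 = 1.980950 / 0.192779 = 10.276

10.276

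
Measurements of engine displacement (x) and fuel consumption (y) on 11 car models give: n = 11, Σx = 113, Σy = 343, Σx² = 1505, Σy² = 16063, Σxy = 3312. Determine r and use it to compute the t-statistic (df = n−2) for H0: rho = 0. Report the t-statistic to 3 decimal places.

S_xy = nΣxy − ΣxΣy = 11·3312 − 113·343 = 36432 − 38759 = -2327
S_xx = nΣx² − (Σx)² = 11·1505 − 113² = 16555 − 12769 = 3786
S_yy = nΣy² − (Σy)² = 11·16063 − 343² = 176693 − 117649 = 59044
r = S_xy / √(S_xx·S_yy) = -2327 / √(3786·59044) = -2327 / √223540584 = -2327 / 14951.2737 = -0.1556
t = r·√(n−2)/√(1−r²) = -0.1556·√9 / √(1−0.024211) = -0.466800 / 0.987820 = -0.473

-0.473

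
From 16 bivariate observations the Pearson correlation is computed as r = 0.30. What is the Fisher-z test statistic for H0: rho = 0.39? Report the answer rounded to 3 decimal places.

z_r = atanh(0.30) = 0.309520,  z_0 = atanh(0.39) = 0.411800
SE = 1/√(n−3) = 1/√13 = 0.277350
z = (z_r − z_0)/SE = (0.309520 − 0.411800) / 0.277350 = -0.102280 / 0.277350 = -0.369

-0.369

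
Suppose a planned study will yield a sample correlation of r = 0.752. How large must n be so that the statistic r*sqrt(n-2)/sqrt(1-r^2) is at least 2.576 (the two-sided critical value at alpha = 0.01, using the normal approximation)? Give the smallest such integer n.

8

Need r·√(n−2)/√(1−r²) ≥ 2.576
√(n−2) ≥ 2.576·√(1−0.565504) / 0.752 = 2.576·0.659163 / 0.752 = 2.2580
n−2 ≥ 5.0986  ⇒  n ≥ 7.0986
Smallest integer n = 8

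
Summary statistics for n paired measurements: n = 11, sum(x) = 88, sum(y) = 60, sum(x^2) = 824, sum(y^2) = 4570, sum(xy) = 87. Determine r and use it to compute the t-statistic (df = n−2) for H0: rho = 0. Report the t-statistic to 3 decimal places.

Numerator: nΣxy − (Σx)(Σy) = 11·87 − (88)(60) = -4323
Denominator: √[(nΣx²−(Σx)²)(nΣy²−(Σy)²)]
  nΣx²−(Σx)² = 11·824 − 7744 = 1320;  nΣy²−(Σy)² = 11·4570 − 3600 = 46670
  √(1320·46670) = √61604400 = 7848.8470
r = -4323 / 7848.8470 = -0.5508
t = r·√(n−2)/√(1−r²) = -0.5508·√9 / √(1−0.303381) = -1.652400 / 0.834637 = -1.980

-1.980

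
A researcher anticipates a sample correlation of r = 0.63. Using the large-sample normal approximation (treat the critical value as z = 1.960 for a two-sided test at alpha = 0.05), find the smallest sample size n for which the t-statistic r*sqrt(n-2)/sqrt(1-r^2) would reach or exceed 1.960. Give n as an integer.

8

r√(n−2)/√(1−r²) ≥ 1.960  ⇔  n−2 ≥ (1.960)²·(1−r²)/r²
(1−r²)/r² = (1−0.3969)/0.3969 = 1.5195
n ≥ 2 + 3.8416·1.5195 = 2 + 5.8373 = 7.8373
⌈7.8373⌉ = 8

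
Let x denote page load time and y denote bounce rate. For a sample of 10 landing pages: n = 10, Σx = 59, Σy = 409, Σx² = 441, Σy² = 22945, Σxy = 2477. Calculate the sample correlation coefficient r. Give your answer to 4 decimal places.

S_xy = nΣxy − ΣxΣy = 10·2477 − 59·409 = 24770 − 24131 = 639
S_xx = nΣx² − (Σx)² = 10·441 − 59² = 4410 − 3481 = 929
S_yy = nΣy² − (Σy)² = 10·22945 − 409² = 229450 − 167281 = 62169
r = S_xy / √(S_xx·S_yy) = 639 / √(929·62169) = 639 / √57755001 = 639 / 7599.6711 = 0.0841

0.0841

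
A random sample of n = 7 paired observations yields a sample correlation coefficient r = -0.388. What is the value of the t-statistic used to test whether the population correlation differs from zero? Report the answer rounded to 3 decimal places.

-0.941

1 − r² = 1 − 0.150544 = 0.849456;  √(1−r²) = 0.921659
√(n−2) = √5 = 2.236068
t = r·√(n−2)/√(1−r²) = -0.388 · 2.236068 / 0.921659 = -0.941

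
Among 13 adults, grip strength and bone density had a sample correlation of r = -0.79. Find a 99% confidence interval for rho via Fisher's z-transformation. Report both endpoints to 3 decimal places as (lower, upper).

(-0.955, -0.251)

Fisher z: z_r = atanh(r) = ½·ln((1+(-0.79))/(1−(-0.79))) = -1.071432
SE(z) = 1/√(n−3) = 1/√10 = 0.316228
99% ⇒ z* = 2.576; margin = 2.576·0.316228 = 0.814603
CI on z-scale: (-1.886035, -0.256829)
Back-transform: tanh(-1.886035) = -0.955026, tanh(-0.256829) = -0.251327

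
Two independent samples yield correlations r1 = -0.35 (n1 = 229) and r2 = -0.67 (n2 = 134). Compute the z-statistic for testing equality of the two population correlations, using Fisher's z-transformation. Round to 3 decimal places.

z1 = atanh(-0.35) = -0.365444,  z2 = atanh(-0.67) = -0.810743
SE = √(1/(n1−3) + 1/(n2−3)) = √(1/226 + 1/131) = √(0.0044248 + 0.0076336) = √0.0120584 = 0.109811
z = (z1 − z2)/SE = (-0.365444 − (-0.810743)) / 0.109811 = 0.445299 / 0.109811 = 4.055

4.055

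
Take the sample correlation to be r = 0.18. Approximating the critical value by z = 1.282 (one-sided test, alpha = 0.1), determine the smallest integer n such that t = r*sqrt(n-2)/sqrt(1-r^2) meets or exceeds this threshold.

52

Need r·√(n−2)/√(1−r²) ≥ 1.282
√(n−2) ≥ 1.282·√(1−0.0324) / 0.18 = 1.282·0.983667 / 0.18 = 7.0059
n−2 ≥ 49.0826  ⇒  n ≥ 51.0826
Smallest integer n = 52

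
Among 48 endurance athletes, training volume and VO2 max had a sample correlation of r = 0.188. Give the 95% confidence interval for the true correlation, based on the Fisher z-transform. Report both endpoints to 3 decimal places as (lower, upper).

(-0.102, 0.448)

Fisher z: z_r = atanh(r) = ½·ln((1+0.188)/(1−0.188)) = 0.190263
SE(z) = 1/√(n−3) = 1/√45 = 0.149071
95% ⇒ z* = 1.960; margin = 1.960·0.149071 = 0.292179
CI on z-scale: (-0.101916, 0.482442)
Back-transform: tanh(-0.101916) = -0.101565, tanh(0.482442) = 0.448197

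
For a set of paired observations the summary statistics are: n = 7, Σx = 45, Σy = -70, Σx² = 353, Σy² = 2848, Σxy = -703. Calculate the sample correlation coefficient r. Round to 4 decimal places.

S_xy = nΣxy − ΣxΣy = 7·(-703) − 45·(-70) = -4921 − (-3150) = -1771
S_xx = nΣx² − (Σx)² = 7·353 − 45² = 2471 − 2025 = 446
S_yy = nΣy² − (Σy)² = 7·2848 − (-70)² = 19936 − 4900 = 15036
r = S_xy / √(S_xx·S_yy) = -1771 / √(446·15036) = -1771 / √6706056 = -1771 / 2589.6054 = -0.6839

-0.6839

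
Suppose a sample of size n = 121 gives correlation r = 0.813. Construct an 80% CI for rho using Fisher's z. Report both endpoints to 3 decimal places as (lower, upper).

z_r = atanh(0.813) = 1.135815;  SE = 1/√(n−3) = 1/√118 = 0.092057
z-limits: 1.135815 ± 1.282·0.092057 = 1.135815 ± 0.118017 = [1.017798, 1.253832]
ρ-limits: (tanh 1.017798, tanh 1.253832) = (0.769, 0.849)

(0.769, 0.849)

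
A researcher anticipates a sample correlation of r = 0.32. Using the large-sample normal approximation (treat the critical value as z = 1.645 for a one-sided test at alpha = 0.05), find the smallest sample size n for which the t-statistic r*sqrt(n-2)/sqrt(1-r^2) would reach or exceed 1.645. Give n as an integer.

Need r·√(n−2)/√(1−r²) ≥ 1.645
√(n−2) ≥ 1.645·√(1−0.1024) / 0.32 = 1.645·0.947418 / 0.32 = 4.8703
n−2 ≥ 23.7198  ⇒  n ≥ 25.7198
Smallest integer n = 26

26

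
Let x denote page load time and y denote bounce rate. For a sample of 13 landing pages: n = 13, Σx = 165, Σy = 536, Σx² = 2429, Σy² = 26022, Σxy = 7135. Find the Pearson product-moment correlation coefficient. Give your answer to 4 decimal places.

0.2897

Numerator: nΣxy − (Σx)(Σy) = 13·7135 − (165)(536) = 4315
Denominator: √[(nΣx²−(Σx)²)(nΣy²−(Σy)²)]
  nΣx²−(Σx)² = 13·2429 − 27225 = 4352;  nΣy²−(Σy)² = 13·26022 − 287296 = 50990
  √(4352·50990) = √221908480 = 14896.5929
r = 4315 / 14896.5929 = 0.2897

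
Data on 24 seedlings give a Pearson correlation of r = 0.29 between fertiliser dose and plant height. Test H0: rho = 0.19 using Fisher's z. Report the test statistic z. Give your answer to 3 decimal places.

Fisher z: atanh(0.29) = 0.298566, atanh(0.19) = 0.192337
z = (z_r − z_0)·√(n−3) = (0.298566 − 0.192337)·√21 = 0.106229 · 4.582576 = 0.487

0.487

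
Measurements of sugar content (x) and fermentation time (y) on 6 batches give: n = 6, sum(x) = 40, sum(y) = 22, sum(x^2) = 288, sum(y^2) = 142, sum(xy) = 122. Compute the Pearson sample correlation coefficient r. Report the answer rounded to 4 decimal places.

S_xy = nΣxy − ΣxΣy = 6·122 − 40·22 = 732 − 880 = -148
S_xx = nΣx² − (Σx)² = 6·288 − 40² = 1728 − 1600 = 128
S_yy = nΣy² − (Σy)² = 6·142 − 22² = 852 − 484 = 368
r = S_xy / √(S_xx·S_yy) = -148 / √(128·368) = -148 / √47104 = -148 / 217.0346 = -0.6819

-0.6819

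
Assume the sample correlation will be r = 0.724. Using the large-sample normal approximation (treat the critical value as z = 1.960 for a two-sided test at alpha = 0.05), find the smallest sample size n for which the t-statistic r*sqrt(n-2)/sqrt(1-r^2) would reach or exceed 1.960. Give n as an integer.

Need r·√(n−2)/√(1−r²) ≥ 1.960
√(n−2) ≥ 1.960·√(1−0.524176) / 0.724 = 1.960·0.689800 / 0.724 = 1.8674
n−2 ≥ 3.4872  ⇒  n ≥ 5.4872
Smallest integer n = 6

6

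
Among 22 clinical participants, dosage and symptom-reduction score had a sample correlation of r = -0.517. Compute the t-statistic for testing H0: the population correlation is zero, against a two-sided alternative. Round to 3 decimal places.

1 − r² = 1 − 0.267289 = 0.732711;  √(1−r²) = 0.855985
√(n−2) = √20 = 4.472136
t = r·√(n−2)/√(1−r²) = -0.517 · 4.472136 / 0.855985 = -2.701

-2.701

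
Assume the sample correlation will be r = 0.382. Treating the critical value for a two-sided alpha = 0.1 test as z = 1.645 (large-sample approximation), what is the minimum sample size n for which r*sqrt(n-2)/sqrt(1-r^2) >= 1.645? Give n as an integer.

r√(n−2)/√(1−r²) ≥ 1.645  ⇔  n−2 ≥ (1.645)²·(1−r²)/r²
(1−r²)/r² = (1−0.145924)/0.145924 = 5.8529
n ≥ 2 + 2.706025·5.8529 = 2 + 15.8381 = 17.8381
⌈17.8381⌉ = 18

18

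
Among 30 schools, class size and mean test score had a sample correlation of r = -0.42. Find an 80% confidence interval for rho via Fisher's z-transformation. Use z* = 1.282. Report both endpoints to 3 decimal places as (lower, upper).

Fisher z: z_r = atanh(r) = ½·ln((1+(-0.42))/(1−(-0.42))) = -0.447692
SE(z) = 1/√(n−3) = 1/√27 = 0.192450
80% ⇒ z* = 1.282; margin = 1.282·0.192450 = 0.246721
CI on z-scale: (-0.694413, -0.200971)
Back-transform: tanh(-0.694413) = -0.600810, tanh(-0.200971) = -0.198308

(-0.601, -0.198)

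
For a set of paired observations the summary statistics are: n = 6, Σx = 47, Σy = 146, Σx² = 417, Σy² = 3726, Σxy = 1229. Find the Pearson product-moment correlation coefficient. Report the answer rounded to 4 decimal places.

Numerator: nΣxy − (Σx)(Σy) = 6·1229 − (47)(146) = 512
Denominator: √[(nΣx²−(Σx)²)(nΣy²−(Σy)²)]
  nΣx²−(Σx)² = 6·417 − 2209 = 293;  nΣy²−(Σy)² = 6·3726 − 21316 = 1040
  √(293·1040) = √304720 = 552.0145
r = 512 / 552.0145 = 0.9275

0.9275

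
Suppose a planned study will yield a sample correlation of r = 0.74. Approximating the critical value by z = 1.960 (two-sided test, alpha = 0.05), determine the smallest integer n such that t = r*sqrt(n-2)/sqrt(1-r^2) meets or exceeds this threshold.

r√(n−2)/√(1−r²) ≥ 1.960  ⇔  n−2 ≥ (1.960)²·(1−r²)/r²
(1−r²)/r² = (1−0.5476)/0.5476 = 0.8262
n ≥ 2 + 3.8416·0.8262 = 2 + 3.1739 = 5.1739
⌈5.1739⌉ = 6

6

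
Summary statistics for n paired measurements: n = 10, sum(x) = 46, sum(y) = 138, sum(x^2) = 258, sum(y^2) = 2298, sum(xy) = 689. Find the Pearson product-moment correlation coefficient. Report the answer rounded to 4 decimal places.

Numerator: nΣxy − (Σx)(Σy) = 10·689 − (46)(138) = 542
Denominator: √[(nΣx²−(Σx)²)(nΣy²−(Σy)²)]
  nΣx²−(Σx)² = 10·258 − 2116 = 464;  nΣy²−(Σy)² = 10·2298 − 19044 = 3936
  √(464·3936) = √1826304 = 1351.4082
r = 542 / 1351.4082 = 0.4011

0.4011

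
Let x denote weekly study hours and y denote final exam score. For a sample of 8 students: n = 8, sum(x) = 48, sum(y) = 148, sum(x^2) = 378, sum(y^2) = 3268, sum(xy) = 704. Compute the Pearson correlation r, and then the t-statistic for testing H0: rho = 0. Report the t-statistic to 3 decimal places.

-3.831

Numerator: nΣxy − (Σx)(Σy) = 8·704 − (48)(148) = -1472
Denominator: √[(nΣx²−(Σx)²)(nΣy²−(Σy)²)]
  nΣx²−(Σx)² = 8·378 − 2304 = 720;  nΣy²−(Σy)² = 8·3268 − 21904 = 4240
  √(720·4240) = √3052800 = 1747.2264
r = -1472 / 1747.2264 = -0.8425
t = r·√(n−2)/√(1−r²) = -0.8425·√6 / √(1−0.709806) = -2.063695 / 0.538697 = -3.831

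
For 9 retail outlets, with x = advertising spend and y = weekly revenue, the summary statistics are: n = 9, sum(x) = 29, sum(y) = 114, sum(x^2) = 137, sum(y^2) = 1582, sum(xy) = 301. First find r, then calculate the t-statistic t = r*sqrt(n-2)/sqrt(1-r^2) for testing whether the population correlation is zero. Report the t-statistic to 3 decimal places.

S_xy = nΣxy − ΣxΣy = 9·301 − 29·114 = 2709 − 3306 = -597
S_xx = nΣx² − (Σx)² = 9·137 − 29² = 1233 − 841 = 392
S_yy = nΣy² − (Σy)² = 9·1582 − 114² = 14238 − 12996 = 1242
r = S_xy / √(S_xx·S_yy) = -597 / √(392·1242) = -597 / √486864 = -597 / 697.7564 = -0.8556
t = r·√(n−2)/√(1−r²) = -0.8556·√7 / √(1−0.732051) = -2.263705 / 0.517638 = -4.373

-4.373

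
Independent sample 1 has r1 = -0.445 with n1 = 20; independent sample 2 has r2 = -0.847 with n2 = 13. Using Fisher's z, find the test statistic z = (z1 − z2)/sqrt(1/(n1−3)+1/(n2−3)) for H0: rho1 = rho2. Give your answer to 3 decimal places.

1.925

z1 = atanh(-0.445) = -0.478448,  z2 = atanh(-0.847) = -1.245440
SE = √(1/(n1−3) + 1/(n2−3)) = √(1/17 + 1/10) = √(0.0588235 + 0.1000000) = √0.1588235 = 0.398527
z = (z1 − z2)/SE = (-0.478448 − (-1.245440)) / 0.398527 = 0.766992 / 0.398527 = 1.925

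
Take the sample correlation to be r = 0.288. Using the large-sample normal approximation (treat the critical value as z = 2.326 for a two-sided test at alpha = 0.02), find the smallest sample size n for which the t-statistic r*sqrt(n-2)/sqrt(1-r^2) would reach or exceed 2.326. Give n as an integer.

Need r·√(n−2)/√(1−r²) ≥ 2.326
√(n−2) ≥ 2.326·√(1−0.082944) / 0.288 = 2.326·0.957630 / 0.288 = 7.7342
n−2 ≥ 59.8178  ⇒  n ≥ 61.8178
Smallest integer n = 62

62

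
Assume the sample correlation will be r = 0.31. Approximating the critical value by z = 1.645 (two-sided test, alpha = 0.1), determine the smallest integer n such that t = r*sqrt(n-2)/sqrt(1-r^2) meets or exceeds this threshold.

Need r·√(n−2)/√(1−r²) ≥ 1.645
√(n−2) ≥ 1.645·√(1−0.0961) / 0.31 = 1.645·0.950737 / 0.31 = 5.0450
n−2 ≥ 25.4520  ⇒  n ≥ 27.4520
Smallest integer n = 28

28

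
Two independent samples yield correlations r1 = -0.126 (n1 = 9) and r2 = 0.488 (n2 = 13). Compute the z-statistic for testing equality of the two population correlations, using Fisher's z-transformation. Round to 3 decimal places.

z1 = atanh(-0.126) = -0.126673,  z2 = atanh(0.488) = 0.533432
SE = √(1/(n1−3) + 1/(n2−3)) = √(1/6 + 1/10) = √(0.1666667 + 0.1000000) = √0.2666667 = 0.516398
z = (z1 − z2)/SE = (-0.126673 − 0.533432) / 0.516398 = -0.660105 / 0.516398 = -1.278

-1.278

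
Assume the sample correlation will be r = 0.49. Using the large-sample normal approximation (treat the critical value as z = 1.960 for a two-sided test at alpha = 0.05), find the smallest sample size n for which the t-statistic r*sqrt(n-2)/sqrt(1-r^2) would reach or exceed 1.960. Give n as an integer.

r√(n−2)/√(1−r²) ≥ 1.960  ⇔  n−2 ≥ (1.960)²·(1−r²)/r²
(1−r²)/r² = (1−0.2401)/0.2401 = 3.1649
n ≥ 2 + 3.8416·3.1649 = 2 + 12.1583 = 14.1583
⌈14.1583⌉ = 15

15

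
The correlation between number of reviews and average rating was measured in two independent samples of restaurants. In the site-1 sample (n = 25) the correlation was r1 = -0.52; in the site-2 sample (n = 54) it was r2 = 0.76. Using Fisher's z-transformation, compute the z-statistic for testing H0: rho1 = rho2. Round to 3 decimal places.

-6.165

Fisher z-transforms: z1 = atanh(-0.52) = -0.576340, z2 = atanh(0.76) = 0.996215; difference d = -1.572555
Var(d) = 1/22 + 1/51 = 0.0454545 + 0.0196078 = 0.0650623
z = d/√Var(d) = -1.572555 / √0.0650623 = -1.572555 / 0.255073 = -6.165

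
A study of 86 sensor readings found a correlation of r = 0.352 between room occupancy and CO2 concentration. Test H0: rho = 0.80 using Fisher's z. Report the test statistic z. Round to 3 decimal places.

Fisher z: atanh(0.352) = 0.367725, atanh(0.80) = 1.098612
z = (z_r − z_0)·√(n−3) = (0.367725 − 1.098612)·√83 = -0.730887 · 9.110434 = -6.659

-6.659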